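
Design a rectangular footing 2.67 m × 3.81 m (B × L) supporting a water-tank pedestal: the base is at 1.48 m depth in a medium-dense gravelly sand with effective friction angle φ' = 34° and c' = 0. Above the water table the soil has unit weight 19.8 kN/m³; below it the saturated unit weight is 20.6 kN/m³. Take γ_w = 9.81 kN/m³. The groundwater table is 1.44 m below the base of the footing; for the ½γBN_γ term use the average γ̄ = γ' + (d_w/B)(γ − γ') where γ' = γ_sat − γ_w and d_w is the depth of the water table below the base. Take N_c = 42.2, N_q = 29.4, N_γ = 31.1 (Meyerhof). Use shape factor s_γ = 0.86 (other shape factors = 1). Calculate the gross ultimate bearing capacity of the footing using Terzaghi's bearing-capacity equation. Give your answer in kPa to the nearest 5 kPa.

q = γ·D_f = 19.8 × 1.48 = 29.304 kPa.
γ' = 10.79 kN/m³; averaging over the depth B below the base, γ̄ = γ' + (d_w/B)(γ − γ') = 15.649 kN/m³.
q·N_q = 29.304 × 29.4 = 861.54 kPa
0.5·γ·B·N_γ·s_γ = 0.5 × 15.649 × 2.67 × 31.1 × 0.86 = 558.77 kPa
q_ult = 861.54 + 558.77 = 1420.3 kPa.

q_ult ≈ 1420 kPa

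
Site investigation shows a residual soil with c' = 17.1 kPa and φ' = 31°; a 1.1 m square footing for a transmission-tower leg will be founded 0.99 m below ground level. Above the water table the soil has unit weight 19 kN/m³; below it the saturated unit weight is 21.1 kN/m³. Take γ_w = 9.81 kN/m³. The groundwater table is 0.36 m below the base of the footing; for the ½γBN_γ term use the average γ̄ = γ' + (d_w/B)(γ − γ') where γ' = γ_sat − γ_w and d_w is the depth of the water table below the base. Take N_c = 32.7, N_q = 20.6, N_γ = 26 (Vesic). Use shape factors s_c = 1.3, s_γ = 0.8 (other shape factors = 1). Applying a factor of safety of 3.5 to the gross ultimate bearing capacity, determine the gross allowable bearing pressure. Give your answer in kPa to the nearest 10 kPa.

q_all ≈ 360 kPa

q = γ·D_f = 19 × 0.99 = 18.81 kPa.
γ' = 11.29 kN/m³; averaging over the depth B below the base, γ̄ = γ' + (d_w/B)(γ − γ') = 13.813 kN/m³.
c·N_c·s_c = 17.1 × 32.7 × 1.3 = 726.92 kPa
q·N_q = 18.81 × 20.6 = 387.49 kPa
0.5·γ·B·N_γ·s_γ = 0.5 × 13.813 × 1.1 × 26 × 0.8 = 158.02 kPa
q_ult = 726.92 + 387.49 + 158.02 = 1272.4 kPa.
q_all = q_ult / FS = 1272.4 / 3.5 = 363.55 kPa.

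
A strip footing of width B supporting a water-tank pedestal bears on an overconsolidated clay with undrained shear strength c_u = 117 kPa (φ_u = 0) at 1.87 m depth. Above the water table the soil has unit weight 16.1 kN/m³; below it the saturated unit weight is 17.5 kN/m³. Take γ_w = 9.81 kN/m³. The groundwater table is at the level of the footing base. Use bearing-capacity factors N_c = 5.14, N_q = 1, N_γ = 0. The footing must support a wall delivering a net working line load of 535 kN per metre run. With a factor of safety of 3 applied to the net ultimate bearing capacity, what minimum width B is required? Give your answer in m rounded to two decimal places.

B = 2.67 m

Overburden at base level: q = 16.1 × 1.87 = 30.107 kPa.
Cohesion term c·N_c = 117 × 5.14 = 601.38 kPa; surcharge term q·N_q = 30.107 × 1 = 30.107 kPa.
q_ult = 601.38 + 30.107 = 631.49 kPa.
For φ = 0 the ½γBN_γ term vanishes, so q_ult is independent of B. q_net = 631.49 − 30.107 = 601.38 kPa; q_all(net) = 601.38/3 = 200.46 kPa.
Required width B = w / q_all(net) = 535 / 200.46 = 2.669 m.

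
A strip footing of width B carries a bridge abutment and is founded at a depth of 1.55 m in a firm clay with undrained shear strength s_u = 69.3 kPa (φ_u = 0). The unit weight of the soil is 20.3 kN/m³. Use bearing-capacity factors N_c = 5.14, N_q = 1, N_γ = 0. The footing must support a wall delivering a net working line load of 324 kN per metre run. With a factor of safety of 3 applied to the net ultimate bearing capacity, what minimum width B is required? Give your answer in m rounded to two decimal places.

Effective surcharge at the founding depth q = γ·D_f = 20.3 × 1.55 = 31.465 kPa.
q_ult = c·N_c + q·N_q
     = 69.3 × 5.14 + 31.465 × 1
     = 356.2 + 31.465 = 387.67 kPa.
For φ = 0 the ½γBN_γ term vanishes, so q_ult is independent of B. q_net = 387.67 − 31.465 = 356.2 kPa; q_all(net) = 356.2/3 = 118.73 kPa.
Required width B = w / q_all(net) = 324 / 118.73 = 2.729 m.

B = 2.73 m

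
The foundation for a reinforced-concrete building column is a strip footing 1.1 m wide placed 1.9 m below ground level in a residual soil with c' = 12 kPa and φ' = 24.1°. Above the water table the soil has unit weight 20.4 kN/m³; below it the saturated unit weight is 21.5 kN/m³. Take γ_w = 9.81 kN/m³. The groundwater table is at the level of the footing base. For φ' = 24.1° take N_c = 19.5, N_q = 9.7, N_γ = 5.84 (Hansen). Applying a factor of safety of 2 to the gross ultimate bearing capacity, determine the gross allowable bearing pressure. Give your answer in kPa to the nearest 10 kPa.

Effective surcharge at the founding depth q = γ·D_f = 20.4 × 1.9 = 38.76 kPa.
The water table coincides with the base, so in the self-weight term γ → γ' = 11.69 kN/m³.
q_ult = c·N_c + q·N_q + 0.5·γ·B·N_γ
     = 12 × 19.5 + 38.76 × 9.7 + 0.5 × 11.69 × 1.1 × 5.84
     = 234 + 375.97 + 37.548 = 647.52 kPa.
q_all = q_ult / FS = 647.52 / 2 = 323.76 kPa.

q_all ≈ 320 kPa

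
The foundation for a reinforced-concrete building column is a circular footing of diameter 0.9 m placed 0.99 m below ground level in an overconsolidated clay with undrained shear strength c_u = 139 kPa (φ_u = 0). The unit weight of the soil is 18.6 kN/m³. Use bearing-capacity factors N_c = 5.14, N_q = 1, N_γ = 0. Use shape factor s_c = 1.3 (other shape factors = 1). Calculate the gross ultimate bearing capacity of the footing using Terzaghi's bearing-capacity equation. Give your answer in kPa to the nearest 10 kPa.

q_ult ≈ 950 kPa

Effective surcharge at the founding depth q = γ·D_f = 18.6 × 0.99 = 18.414 kPa.
q_ult = c·N_c·s_c + q·N_q
     = 139 × 5.14 × 1.3 + 18.414 × 1
     = 928.8 + 18.414 = 947.21 kPa.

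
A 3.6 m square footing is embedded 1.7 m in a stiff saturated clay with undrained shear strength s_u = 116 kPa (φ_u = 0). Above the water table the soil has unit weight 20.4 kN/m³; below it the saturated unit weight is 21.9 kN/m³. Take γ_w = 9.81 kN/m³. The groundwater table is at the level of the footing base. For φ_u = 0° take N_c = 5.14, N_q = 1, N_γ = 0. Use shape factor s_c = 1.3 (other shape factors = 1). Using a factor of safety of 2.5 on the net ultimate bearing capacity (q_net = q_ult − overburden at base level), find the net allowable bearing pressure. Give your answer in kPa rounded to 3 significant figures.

q = γ·D_f = 20.4 × 1.7 = 34.68 kPa.
c·N_c·s_c = 116 × 5.14 × 1.3 = 775.11 kPa
q·N_q = 34.68 × 1 = 34.68 kPa
q_ult = 775.11 + 34.68 = 809.79 kPa.
q_net = 809.79 − 34.68 = 775.11 kPa.
q_all(net) = 775.11 / 2.5 = 310.04 kPa.

q_all(net) ≈ 310 kPa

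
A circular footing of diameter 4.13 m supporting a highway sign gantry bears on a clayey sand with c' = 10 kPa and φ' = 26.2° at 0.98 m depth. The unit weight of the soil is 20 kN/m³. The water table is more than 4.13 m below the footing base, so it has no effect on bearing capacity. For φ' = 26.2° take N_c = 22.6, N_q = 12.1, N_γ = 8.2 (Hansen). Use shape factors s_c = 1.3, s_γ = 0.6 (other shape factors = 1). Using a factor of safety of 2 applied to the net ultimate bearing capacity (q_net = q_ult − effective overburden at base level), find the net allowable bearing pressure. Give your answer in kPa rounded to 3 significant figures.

Overburden at base level: q = 20 × 0.98 = 19.6 kPa.
Cohesion term c·N_c·s_c = 10 × 22.6 × 1.3 = 293.8 kPa; surcharge term q·N_q = 19.6 × 12.1 = 237.16 kPa; self-weight term 0.5·γ·B·N_γ·s_γ = 0.5 × 20 × 4.13 × 8.2 × 0.6 = 203.2 kPa.
q_ult = 293.8 + 237.16 + 203.2 = 734.16 kPa.
Net ultimate: q_net = 734.16 − 19.6 = 714.56 kPa.
q_all(net) = 714.56 / 2 = 357.28 kPa.

q_all(net) ≈ 357 kPa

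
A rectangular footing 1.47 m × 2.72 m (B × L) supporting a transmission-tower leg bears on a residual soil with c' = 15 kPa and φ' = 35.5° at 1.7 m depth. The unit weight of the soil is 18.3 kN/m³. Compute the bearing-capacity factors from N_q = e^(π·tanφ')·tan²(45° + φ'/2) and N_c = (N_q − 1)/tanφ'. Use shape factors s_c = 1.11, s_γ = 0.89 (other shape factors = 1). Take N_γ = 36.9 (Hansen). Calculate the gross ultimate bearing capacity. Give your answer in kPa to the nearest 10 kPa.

q_ult ≈ 2350 kPa

tan35.5° = 0.7133, so N_q = e^(π×0.7133)·tan²(62.75°) = 9.402 × 3.77 = 35.44.
N_c = (35.44 − 1)/tan35.5° = 48.29.
q = γ·D_f = 18.3 × 1.7 = 31.11 kPa.
c·N_c·s_c = 15 × 48.287 × 1.11 = 803.98 kPa
q·N_q = 31.11 × 35.443 = 1102.6 kPa
0.5·γ·B·N_γ·s_γ = 0.5 × 18.3 × 1.47 × 36.9 × 0.89 = 441.73 kPa
q_ult = 803.98 + 1102.6 + 441.73 = 2348.3 kPa.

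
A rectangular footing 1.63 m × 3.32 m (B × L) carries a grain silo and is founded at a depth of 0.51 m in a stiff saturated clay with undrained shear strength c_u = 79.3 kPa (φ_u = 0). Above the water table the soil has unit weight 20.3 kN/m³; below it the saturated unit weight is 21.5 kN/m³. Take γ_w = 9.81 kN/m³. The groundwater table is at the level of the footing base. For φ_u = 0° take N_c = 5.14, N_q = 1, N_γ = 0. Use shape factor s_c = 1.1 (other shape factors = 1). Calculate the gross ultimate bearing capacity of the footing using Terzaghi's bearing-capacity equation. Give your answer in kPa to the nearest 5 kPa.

Effective surcharge at the founding depth q = γ·D_f = 20.3 × 0.51 = 10.353 kPa.
q_ult = c·N_c·s_c + q·N_q
     = 79.3 × 5.14 × 1.1 + 10.353 × 1
     = 448.36 + 10.353 = 458.72 kPa.

q_ult ≈ 460 kPa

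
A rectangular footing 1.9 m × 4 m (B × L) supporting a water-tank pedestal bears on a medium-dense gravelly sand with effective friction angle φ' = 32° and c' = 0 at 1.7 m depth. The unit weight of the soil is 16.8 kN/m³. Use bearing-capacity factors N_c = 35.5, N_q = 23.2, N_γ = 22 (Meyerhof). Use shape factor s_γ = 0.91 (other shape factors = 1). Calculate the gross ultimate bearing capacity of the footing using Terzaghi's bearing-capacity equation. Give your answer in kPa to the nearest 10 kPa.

q_ult ≈ 980 kPa

q = γ·D_f = 16.8 × 1.7 = 28.56 kPa.
q·N_q = 28.56 × 23.2 = 662.59 kPa
0.5·γ·B·N_γ·s_γ = 0.5 × 16.8 × 1.9 × 22 × 0.91 = 319.52 kPa
q_ult = 662.59 + 319.52 = 982.11 kPa.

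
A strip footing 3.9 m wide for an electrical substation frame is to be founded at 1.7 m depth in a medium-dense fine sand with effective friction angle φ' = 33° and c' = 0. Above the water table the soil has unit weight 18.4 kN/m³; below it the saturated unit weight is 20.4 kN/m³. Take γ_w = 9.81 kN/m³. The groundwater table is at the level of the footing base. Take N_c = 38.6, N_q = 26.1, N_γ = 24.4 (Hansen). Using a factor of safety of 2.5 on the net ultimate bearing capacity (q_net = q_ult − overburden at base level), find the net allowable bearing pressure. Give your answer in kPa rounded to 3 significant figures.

q_all(net) ≈ 516 kPa

Effective surcharge at the founding depth q = γ·D_f = 18.4 × 1.7 = 31.28 kPa.
The water table coincides with the base, so in the self-weight term γ → γ' = 10.59 kN/m³.
q_ult = q·N_q + 0.5·γ·B·N_γ
     = 31.28 × 26.1 + 0.5 × 10.59 × 3.9 × 24.4
     = 816.41 + 503.87 = 1320.3 kPa.
q_net = 1320.3 − 31.28 = 1289 kPa.
q_all(net) = 1289 / 2.5 = 515.6 kPa.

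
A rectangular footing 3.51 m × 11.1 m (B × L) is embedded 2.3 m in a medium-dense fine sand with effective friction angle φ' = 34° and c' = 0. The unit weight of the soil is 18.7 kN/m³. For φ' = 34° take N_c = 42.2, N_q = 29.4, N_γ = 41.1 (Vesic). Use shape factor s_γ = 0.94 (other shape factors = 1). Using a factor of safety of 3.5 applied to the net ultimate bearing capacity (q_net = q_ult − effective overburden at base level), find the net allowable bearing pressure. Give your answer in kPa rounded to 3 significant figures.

q_all(net) ≈ 711 kPa

Overburden at base level: q = 18.7 × 2.3 = 43.01 kPa.
Surcharge term q·N_q = 43.01 × 29.4 = 1264.5 kPa; self-weight term 0.5·γ·B·N_γ·s_γ = 0.5 × 18.7 × 3.51 × 41.1 × 0.94 = 1267.9 kPa.
q_ult = 1264.5 + 1267.9 = 2532.4 kPa.
Net ultimate: q_net = 2532.4 − 43.01 = 2489.4 kPa.
q_all(net) = 2489.4 / 3.5 = 711.26 kPa.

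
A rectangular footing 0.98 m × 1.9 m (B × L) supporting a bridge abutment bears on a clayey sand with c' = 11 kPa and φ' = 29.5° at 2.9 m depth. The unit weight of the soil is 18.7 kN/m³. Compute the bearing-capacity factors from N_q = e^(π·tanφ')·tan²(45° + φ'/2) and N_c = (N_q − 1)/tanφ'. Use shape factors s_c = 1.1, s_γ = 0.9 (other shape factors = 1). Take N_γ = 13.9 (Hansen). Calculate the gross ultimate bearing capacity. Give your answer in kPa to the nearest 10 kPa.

q_ult ≈ 1410 kPa

tan29.5° = 0.5658, so N_q = e^(π×0.5658)·tan²(59.75°) = 5.915 × 2.94 = 17.39.
N_c = (17.39 − 1)/tan29.5° = 28.97.
Overburden at base level: q = 18.7 × 2.9 = 54.23 kPa.
Cohesion term c·N_c·s_c = 11 × 28.971 × 1.1 = 350.54 kPa; surcharge term q·N_q = 54.23 × 17.391 = 943.1 kPa; self-weight term 0.5·γ·B·N_γ·s_γ = 0.5 × 18.7 × 0.98 × 13.9 × 0.9 = 114.63 kPa.
q_ult = 350.54 + 943.1 + 114.63 = 1408.3 kPa.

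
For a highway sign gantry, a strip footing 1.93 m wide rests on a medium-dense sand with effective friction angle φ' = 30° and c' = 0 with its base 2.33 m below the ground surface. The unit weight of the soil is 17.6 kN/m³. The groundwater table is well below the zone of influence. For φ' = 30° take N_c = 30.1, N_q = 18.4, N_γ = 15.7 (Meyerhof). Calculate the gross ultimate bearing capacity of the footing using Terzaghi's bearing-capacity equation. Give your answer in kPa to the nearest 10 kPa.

Overburden at base level: q = 17.6 × 2.33 = 41.008 kPa.
Surcharge term q·N_q = 41.008 × 18.4 = 754.55 kPa; self-weight term 0.5·γ·B·N_γ = 0.5 × 17.6 × 1.93 × 15.7 = 266.65 kPa.
q_ult = 754.55 + 266.65 = 1021.2 kPa.

q_ult ≈ 1020 kPa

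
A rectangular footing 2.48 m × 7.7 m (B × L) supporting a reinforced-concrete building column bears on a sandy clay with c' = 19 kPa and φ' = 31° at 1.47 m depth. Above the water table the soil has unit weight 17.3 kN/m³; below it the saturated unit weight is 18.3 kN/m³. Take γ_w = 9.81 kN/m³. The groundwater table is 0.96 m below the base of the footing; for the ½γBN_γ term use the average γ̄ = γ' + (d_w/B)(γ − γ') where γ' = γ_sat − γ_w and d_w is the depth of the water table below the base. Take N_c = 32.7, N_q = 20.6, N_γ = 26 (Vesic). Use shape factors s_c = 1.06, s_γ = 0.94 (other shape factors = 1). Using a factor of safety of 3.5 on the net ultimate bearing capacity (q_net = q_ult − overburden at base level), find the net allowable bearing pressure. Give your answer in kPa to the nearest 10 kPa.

q_all(net) ≈ 430 kPa

q = γ·D_f = 17.3 × 1.47 = 25.431 kPa.
γ' = 8.49 kN/m³; averaging over the depth B below the base, γ̄ = γ' + (d_w/B)(γ − γ') = 11.9 kN/m³.
c·N_c·s_c = 19 × 32.7 × 1.06 = 658.58 kPa
q·N_q = 25.431 × 20.6 = 523.88 kPa
0.5·γ·B·N_γ·s_γ = 0.5 × 11.9 × 2.48 × 26 × 0.94 = 360.65 kPa
q_ult = 658.58 + 523.88 + 360.65 = 1543.1 kPa.
q_net = 1543.1 − 25.431 = 1517.7 kPa.
q_all(net) = 1517.7 / 3.5 = 433.62 kPa.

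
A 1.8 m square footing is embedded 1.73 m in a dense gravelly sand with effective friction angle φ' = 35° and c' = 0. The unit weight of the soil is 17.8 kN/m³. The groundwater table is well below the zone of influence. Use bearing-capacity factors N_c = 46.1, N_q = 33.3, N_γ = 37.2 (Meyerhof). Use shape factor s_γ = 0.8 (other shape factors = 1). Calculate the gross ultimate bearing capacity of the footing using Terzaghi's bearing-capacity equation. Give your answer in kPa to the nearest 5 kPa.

q_ult ≈ 1500 kPa

Effective surcharge at the founding depth q = γ·D_f = 17.8 × 1.73 = 30.794 kPa.
q_ult = q·N_q + 0.5·γ·B·N_γ·s_γ
     = 30.794 × 33.3 + 0.5 × 17.8 × 1.8 × 37.2 × 0.8
     = 1025.4 + 476.76 = 1502.2 kPa.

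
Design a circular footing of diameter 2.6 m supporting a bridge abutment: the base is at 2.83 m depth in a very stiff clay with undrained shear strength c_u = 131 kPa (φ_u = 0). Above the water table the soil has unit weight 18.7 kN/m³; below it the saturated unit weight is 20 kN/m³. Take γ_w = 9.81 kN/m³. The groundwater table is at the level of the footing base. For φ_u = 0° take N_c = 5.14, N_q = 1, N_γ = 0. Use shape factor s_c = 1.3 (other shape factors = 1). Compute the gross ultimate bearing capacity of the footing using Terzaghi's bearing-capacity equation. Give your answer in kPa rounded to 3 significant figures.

q_ult ≈ 928 kPa

Overburden at base level: q = 18.7 × 2.83 = 52.921 kPa.
Cohesion term c·N_c·s_c = 131 × 5.14 × 1.3 = 875.34 kPa; surcharge term q·N_q = 52.921 × 1 = 52.921 kPa.
q_ult = 875.34 + 52.921 = 928.26 kPa.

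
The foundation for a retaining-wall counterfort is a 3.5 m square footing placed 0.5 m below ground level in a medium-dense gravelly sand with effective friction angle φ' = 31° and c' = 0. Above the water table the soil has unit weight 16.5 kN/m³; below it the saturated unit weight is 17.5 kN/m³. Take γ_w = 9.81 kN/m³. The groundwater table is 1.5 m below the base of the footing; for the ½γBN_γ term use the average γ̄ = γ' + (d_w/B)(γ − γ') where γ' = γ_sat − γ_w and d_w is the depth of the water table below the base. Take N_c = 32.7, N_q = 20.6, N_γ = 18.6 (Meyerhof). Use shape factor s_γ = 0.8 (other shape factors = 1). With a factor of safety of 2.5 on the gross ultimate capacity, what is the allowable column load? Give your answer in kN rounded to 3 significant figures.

P_all ≈ 2300 kN

q = γ·D_f = 16.5 × 0.5 = 8.25 kPa.
γ' = 7.69 kN/m³; averaging over the depth B below the base, γ̄ = γ' + (d_w/B)(γ − γ') = 11.466 kN/m³.
q·N_q = 8.25 × 20.6 = 169.95 kPa
0.5·γ·B·N_γ·s_γ = 0.5 × 11.466 × 3.5 × 18.6 × 0.8 = 298.57 kPa
q_ult = 169.95 + 298.57 = 468.52 kPa.
Gross allowable pressure q_all = 468.52 / 2.5 = 187.41 kPa.
Footing area = 12.25 m², so allowable column load = 187.41 × 12.25 = 2295.7 kN.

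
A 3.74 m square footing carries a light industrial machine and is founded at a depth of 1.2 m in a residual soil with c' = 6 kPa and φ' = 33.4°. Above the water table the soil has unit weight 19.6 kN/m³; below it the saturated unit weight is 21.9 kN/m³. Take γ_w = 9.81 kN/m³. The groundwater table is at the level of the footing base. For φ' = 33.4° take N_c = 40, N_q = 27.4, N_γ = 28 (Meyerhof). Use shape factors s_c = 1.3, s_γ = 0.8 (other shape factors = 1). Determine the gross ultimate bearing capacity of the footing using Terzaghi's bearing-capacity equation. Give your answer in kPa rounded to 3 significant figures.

q_ult ≈ 1460 kPa

Overburden at base level: q = 19.6 × 1.2 = 23.52 kPa.
Below the base the soil is submerged, so the ½γBN_γ term uses γ' = 21.9 − 9.81 = 12.09 kN/m³.
Cohesion term c·N_c·s_c = 6 × 40 × 1.3 = 312 kPa; surcharge term q·N_q = 23.52 × 27.4 = 644.45 kPa; self-weight term 0.5·γ·B·N_γ·s_γ = 0.5 × 12.09 × 3.74 × 28 × 0.8 = 506.43 kPa.
q_ult = 312 + 644.45 + 506.43 = 1462.9 kPa.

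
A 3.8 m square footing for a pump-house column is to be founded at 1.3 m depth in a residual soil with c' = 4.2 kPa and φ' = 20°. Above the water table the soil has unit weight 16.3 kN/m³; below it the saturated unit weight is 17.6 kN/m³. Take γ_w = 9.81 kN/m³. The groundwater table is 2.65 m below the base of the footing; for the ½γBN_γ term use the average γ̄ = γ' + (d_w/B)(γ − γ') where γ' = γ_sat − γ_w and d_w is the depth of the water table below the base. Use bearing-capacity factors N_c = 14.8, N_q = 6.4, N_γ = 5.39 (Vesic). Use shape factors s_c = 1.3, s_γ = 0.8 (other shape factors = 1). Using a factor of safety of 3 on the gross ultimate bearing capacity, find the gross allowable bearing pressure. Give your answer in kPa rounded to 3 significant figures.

q_all ≈ 110 kPa

Effective surcharge at the founding depth q = γ·D_f = 16.3 × 1.3 = 21.19 kPa.
With d_w = 2.65 m < B, γ̄ = 7.79 + (2.65/3.8) × (16.3 − 7.79) = 13.725 kN/m³.
q_ult = c·N_c·s_c + q·N_q + 0.5·γ·B·N_γ·s_γ
     = 4.2 × 14.8 × 1.3 + 21.19 × 6.4 + 0.5 × 13.725 × 3.8 × 5.39 × 0.8
     = 80.808 + 135.62 + 112.44 = 328.87 kPa.
q_all = 328.87 / 3 = 109.62 kPa.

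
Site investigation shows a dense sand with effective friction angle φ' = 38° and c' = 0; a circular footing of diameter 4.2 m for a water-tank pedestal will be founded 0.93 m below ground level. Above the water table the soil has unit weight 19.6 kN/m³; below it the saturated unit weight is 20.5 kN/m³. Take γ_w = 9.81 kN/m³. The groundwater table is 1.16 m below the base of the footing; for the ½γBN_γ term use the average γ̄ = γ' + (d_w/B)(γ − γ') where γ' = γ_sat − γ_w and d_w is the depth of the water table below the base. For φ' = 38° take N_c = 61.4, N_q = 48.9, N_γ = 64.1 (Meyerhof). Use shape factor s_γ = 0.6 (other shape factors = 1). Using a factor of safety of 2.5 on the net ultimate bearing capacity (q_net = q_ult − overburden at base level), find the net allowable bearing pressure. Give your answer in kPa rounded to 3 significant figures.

Overburden at base level: q = 19.6 × 0.93 = 18.228 kPa.
The water table is 1.16 m below the base (< B = 4.2 m), so the ½γBN_γ term uses γ̄ = γ' + (d_w/B)(γ − γ') = 10.69 + (1.16/4.2)(19.6 − 10.69) = 13.151 kN/m³.
Surcharge term q·N_q = 18.228 × 48.9 = 891.35 kPa; self-weight term 0.5·γ·B·N_γ·s_γ = 0.5 × 13.151 × 4.2 × 64.1 × 0.6 = 1062.1 kPa.
q_ult = 891.35 + 1062.1 = 1953.5 kPa.
q_net = 1953.5 − 18.228 = 1935.3 kPa.
q_all(net) = 1935.3 / 2.5 = 774.11 kPa.

q_all(net) ≈ 774 kPa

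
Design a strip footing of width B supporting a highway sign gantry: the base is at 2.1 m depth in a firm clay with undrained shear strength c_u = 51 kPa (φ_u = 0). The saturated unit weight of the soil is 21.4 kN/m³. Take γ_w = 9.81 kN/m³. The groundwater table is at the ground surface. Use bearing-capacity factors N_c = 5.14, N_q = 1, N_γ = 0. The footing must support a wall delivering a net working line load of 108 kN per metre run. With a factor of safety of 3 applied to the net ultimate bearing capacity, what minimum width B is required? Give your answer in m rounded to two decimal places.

γ' = 21.4 − 9.81 = 11.59 kN/m³ (submerged throughout). q = 11.59 × 2.1 = 24.339 kPa.
c·N_c = 51 × 5.14 = 262.14 kPa
q·N_q = 24.339 × 1 = 24.339 kPa
q_ult = 262.14 + 24.339 = 286.48 kPa.
For φ = 0 the ½γBN_γ term vanishes, so q_ult is independent of B. q_net = 286.48 − 24.339 = 262.14 kPa; q_all(net) = 262.14/3 = 87.38 kPa.
Required width B = w / q_all(net) = 108 / 87.38 = 1.236 m.

B = 1.24 m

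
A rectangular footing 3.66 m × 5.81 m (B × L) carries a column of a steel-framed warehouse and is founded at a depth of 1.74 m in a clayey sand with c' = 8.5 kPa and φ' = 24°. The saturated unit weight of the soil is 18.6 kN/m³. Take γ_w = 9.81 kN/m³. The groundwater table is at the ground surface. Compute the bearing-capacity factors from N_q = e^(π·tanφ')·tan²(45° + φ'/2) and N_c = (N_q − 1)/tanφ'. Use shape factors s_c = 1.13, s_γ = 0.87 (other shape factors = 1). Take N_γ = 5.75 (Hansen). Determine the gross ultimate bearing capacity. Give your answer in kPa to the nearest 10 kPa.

tan24° = 0.4452, so N_q = e^(π×0.4452)·tan²(57°) = 4.05 × 2.371 = 9.6.
N_c = (9.6 − 1)/tan24° = 19.32.
With the water table at the surface the whole profile is submerged: γ' = 18.6 − 9.81 = 8.79 kN/m³, so q = γ'·D_f = 15.295 kPa; the same γ' applies in the ½γBN_γ term.
q_ult = c·N_c·s_c + q·N_q + 0.5·γ·B·N_γ·s_γ
     = 8.5 × 19.324 × 1.13 + 15.295 × 9.6034 + 0.5 × 8.79 × 3.66 × 5.75 × 0.87
     = 185.6 + 146.88 + 80.469 = 412.95 kPa.

q_ult ≈ 410 kPa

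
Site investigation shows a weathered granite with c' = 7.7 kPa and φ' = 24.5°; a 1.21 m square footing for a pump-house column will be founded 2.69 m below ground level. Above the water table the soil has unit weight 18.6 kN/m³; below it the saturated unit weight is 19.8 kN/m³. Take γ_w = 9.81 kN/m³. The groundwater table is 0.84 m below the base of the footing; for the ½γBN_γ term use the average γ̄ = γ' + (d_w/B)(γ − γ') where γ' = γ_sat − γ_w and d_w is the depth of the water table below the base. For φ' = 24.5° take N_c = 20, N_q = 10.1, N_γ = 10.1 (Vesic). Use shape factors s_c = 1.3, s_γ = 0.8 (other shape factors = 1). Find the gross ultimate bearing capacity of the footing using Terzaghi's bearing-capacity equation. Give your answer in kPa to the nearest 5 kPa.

q_ult ≈ 785 kPa

Effective surcharge at the founding depth q = γ·D_f = 18.6 × 2.69 = 50.034 kPa.
With d_w = 0.84 m < B, γ̄ = 9.99 + (0.84/1.21) × (18.6 − 9.99) = 15.967 kN/m³.
q_ult = c·N_c·s_c + q·N_q + 0.5·γ·B·N_γ·s_γ
     = 7.7 × 20 × 1.3 + 50.034 × 10.1 + 0.5 × 15.967 × 1.21 × 10.1 × 0.8
     = 200.2 + 505.34 + 78.054 = 783.6 kPa.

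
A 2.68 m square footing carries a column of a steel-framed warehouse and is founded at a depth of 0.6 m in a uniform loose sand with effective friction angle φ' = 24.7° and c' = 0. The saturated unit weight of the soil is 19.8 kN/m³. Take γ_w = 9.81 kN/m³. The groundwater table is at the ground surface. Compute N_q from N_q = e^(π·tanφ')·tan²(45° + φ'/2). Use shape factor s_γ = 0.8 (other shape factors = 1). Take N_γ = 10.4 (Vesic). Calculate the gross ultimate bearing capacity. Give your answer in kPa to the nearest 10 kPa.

tan24.7° = 0.4599, so N_q = e^(π×0.4599)·tan²(57.35°) = 4.242 × 2.436 = 10.33.
γ' = 19.8 − 9.81 = 9.99 kN/m³ (submerged throughout). q = 9.99 × 0.6 = 5.994 kPa; the same γ' applies in the ½γBN_γ term.
q·N_q = 5.994 × 10.331 = 61.926 kPa
0.5·γ·B·N_γ·s_γ = 0.5 × 9.99 × 2.68 × 10.4 × 0.8 = 111.38 kPa
q_ult = 61.926 + 111.38 = 173.3 kPa.

q_ult ≈ 170 kPa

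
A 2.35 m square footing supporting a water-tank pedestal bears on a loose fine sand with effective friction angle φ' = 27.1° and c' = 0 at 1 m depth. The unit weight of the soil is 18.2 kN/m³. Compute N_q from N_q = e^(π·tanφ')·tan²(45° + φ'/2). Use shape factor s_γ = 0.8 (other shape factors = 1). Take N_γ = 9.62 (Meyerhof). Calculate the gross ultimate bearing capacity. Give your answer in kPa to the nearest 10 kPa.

q_ult ≈ 410 kPa

tan27.1° = 0.5117, so N_q = e^(π×0.5117)·tan²(58.55°) = 4.991 × 2.673 = 13.34.
Overburden at base level: q = 18.2 × 1 = 18.2 kPa.
Surcharge term q·N_q = 18.2 × 13.343 = 242.84 kPa; self-weight term 0.5·γ·B·N_γ·s_γ = 0.5 × 18.2 × 2.35 × 9.62 × 0.8 = 164.58 kPa.
q_ult = 242.84 + 164.58 = 407.42 kPa.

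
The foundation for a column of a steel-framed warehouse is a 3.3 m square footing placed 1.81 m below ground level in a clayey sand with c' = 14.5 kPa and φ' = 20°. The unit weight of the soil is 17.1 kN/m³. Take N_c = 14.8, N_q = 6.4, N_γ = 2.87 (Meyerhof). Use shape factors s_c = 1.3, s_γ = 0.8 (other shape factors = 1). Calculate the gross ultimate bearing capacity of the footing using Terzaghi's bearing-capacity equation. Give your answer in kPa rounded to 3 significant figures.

q_ult ≈ 542 kPa

Overburden at base level: q = 17.1 × 1.81 = 30.951 kPa.
Cohesion term c·N_c·s_c = 14.5 × 14.8 × 1.3 = 278.98 kPa; surcharge term q·N_q = 30.951 × 6.4 = 198.09 kPa; self-weight term 0.5·γ·B·N_γ·s_γ = 0.5 × 17.1 × 3.3 × 2.87 × 0.8 = 64.782 kPa.
q_ult = 278.98 + 198.09 + 64.782 = 541.85 kPa.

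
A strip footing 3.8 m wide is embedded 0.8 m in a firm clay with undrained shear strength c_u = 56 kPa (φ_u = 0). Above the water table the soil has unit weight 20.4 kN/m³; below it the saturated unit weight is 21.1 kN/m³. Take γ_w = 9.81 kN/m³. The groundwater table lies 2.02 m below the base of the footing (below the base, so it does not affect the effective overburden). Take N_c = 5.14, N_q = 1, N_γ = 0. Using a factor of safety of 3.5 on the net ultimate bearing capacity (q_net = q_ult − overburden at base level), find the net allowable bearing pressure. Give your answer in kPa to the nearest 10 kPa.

q_all(net) ≈ 80 kPa

Overburden at base level: q = 20.4 × 0.8 = 16.32 kPa.
Cohesion term c·N_c = 56 × 5.14 = 287.84 kPa; surcharge term q·N_q = 16.32 × 1 = 16.32 kPa.
q_ult = 287.84 + 16.32 = 304.16 kPa.
q_net = 304.16 − 16.32 = 287.84 kPa.
q_all(net) = 287.84 / 3.5 = 82.24 kPa.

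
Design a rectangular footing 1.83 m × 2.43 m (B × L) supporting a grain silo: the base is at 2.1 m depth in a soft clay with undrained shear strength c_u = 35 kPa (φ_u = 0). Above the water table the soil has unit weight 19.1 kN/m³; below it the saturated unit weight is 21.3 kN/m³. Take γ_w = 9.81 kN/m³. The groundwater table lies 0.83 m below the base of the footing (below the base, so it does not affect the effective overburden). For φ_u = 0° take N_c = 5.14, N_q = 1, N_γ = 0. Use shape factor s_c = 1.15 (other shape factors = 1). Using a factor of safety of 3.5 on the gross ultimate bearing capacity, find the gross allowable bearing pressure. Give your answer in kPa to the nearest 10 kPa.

q_all ≈ 70 kPa

Overburden at base level: q = 19.1 × 2.1 = 40.11 kPa.
Cohesion term c·N_c·s_c = 35 × 5.14 × 1.15 = 206.88 kPa; surcharge term q·N_q = 40.11 × 1 = 40.11 kPa.
q_ult = 206.88 + 40.11 = 246.99 kPa.
q_all = 246.99 / 3.5 = 70.57 kPa.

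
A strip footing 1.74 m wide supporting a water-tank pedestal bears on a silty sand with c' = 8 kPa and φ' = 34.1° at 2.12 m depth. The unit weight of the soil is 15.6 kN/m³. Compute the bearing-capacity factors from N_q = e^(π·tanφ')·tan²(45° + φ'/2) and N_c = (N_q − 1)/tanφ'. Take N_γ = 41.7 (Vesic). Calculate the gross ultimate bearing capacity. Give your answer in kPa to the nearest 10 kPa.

q_ult ≈ 1890 kPa

tan34.1° = 0.6771, so N_q = e^(π×0.6771)·tan²(62.05°) = 8.39 × 3.552 = 29.8.
N_c = (29.8 − 1)/tan34.1° = 42.54.
Effective surcharge at the founding depth q = γ·D_f = 15.6 × 2.12 = 33.072 kPa.
q_ult = c·N_c + q·N_q + 0.5·γ·B·N_γ
     = 8 × 42.539 + 33.072 × 29.801 + 0.5 × 15.6 × 1.74 × 41.7
     = 340.31 + 985.58 + 565.95 = 1891.8 kPa.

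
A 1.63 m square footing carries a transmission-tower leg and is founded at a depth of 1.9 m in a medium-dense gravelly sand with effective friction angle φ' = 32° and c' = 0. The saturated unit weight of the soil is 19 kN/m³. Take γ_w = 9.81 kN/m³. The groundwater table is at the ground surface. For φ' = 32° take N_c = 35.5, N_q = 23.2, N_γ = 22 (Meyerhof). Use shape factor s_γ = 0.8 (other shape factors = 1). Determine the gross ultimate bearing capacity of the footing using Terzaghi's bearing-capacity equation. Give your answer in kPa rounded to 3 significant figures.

γ' = 19 − 9.81 = 9.19 kN/m³ (submerged throughout). q = 9.19 × 1.9 = 17.461 kPa; the same γ' applies in the ½γBN_γ term.
q·N_q = 17.461 × 23.2 = 405.1 kPa
0.5·γ·B·N_γ·s_γ = 0.5 × 9.19 × 1.63 × 22 × 0.8 = 131.82 kPa
q_ult = 405.1 + 131.82 = 536.92 kPa.

q_ult ≈ 537 kPa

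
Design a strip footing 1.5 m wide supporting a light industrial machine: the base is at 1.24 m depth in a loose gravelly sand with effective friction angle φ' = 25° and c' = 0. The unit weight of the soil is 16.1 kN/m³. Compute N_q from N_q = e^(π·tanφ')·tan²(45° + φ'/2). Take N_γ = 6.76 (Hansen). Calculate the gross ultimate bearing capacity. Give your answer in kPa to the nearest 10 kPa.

q_ult ≈ 290 kPa

tan25° = 0.4663, so N_q = e^(π×0.4663)·tan²(57.5°) = 4.327 × 2.464 = 10.66.
q = γ·D_f = 16.1 × 1.24 = 19.964 kPa.
q·N_q = 19.964 × 10.662 = 212.86 kPa
0.5·γ·B·N_γ = 0.5 × 16.1 × 1.5 × 6.76 = 81.627 kPa
q_ult = 212.86 + 81.627 = 294.49 kPa.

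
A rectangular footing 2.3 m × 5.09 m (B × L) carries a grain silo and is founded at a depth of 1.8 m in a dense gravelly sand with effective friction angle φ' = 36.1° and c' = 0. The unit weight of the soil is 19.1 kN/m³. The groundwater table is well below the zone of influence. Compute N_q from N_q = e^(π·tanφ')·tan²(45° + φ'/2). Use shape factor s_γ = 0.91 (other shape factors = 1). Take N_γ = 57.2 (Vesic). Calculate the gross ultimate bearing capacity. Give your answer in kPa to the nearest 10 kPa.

tan36.1° = 0.7292, so N_q = e^(π×0.7292)·tan²(63.05°) = 9.884 × 3.869 = 38.24.
Overburden at base level: q = 19.1 × 1.8 = 34.38 kPa.
Surcharge term q·N_q = 34.38 × 38.235 = 1314.5 kPa; self-weight term 0.5·γ·B·N_γ·s_γ = 0.5 × 19.1 × 2.3 × 57.2 × 0.91 = 1143.3 kPa.
q_ult = 1314.5 + 1143.3 = 2457.8 kPa.

q_ult ≈ 2460 kPa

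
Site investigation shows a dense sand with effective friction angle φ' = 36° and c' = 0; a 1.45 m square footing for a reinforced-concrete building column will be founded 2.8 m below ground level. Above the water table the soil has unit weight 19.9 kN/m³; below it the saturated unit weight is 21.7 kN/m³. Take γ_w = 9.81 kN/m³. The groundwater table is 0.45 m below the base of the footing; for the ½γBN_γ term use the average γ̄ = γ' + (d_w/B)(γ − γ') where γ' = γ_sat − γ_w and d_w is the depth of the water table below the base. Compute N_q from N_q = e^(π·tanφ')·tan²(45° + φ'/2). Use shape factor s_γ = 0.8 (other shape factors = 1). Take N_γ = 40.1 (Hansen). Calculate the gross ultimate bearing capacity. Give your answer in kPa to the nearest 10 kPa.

tan36° = 0.7265, so N_q = e^(π×0.7265)·tan²(63°) = 9.801 × 3.852 = 37.75.
q = γ·D_f = 19.9 × 2.8 = 55.72 kPa.
γ' = 11.89 kN/m³; averaging over the depth B below the base, γ̄ = γ' + (d_w/B)(γ − γ') = 14.376 kN/m³.
q·N_q = 55.72 × 37.752 = 2103.6 kPa
0.5·γ·B·N_γ·s_γ = 0.5 × 14.376 × 1.45 × 40.1 × 0.8 = 334.35 kPa
q_ult = 2103.6 + 334.35 = 2437.9 kPa.

q_ult ≈ 2440 kPa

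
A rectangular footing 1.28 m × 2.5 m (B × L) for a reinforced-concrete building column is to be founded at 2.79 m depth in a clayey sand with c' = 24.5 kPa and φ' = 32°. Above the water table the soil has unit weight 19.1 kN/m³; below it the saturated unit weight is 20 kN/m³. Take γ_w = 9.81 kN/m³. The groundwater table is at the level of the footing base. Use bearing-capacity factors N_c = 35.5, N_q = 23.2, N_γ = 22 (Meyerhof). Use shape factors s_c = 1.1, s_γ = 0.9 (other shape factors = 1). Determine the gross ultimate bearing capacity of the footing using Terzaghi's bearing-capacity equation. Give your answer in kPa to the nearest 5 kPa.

q_ult ≈ 2320 kPa

Effective surcharge at the founding depth q = γ·D_f = 19.1 × 2.79 = 53.289 kPa.
The water table coincides with the base, so in the self-weight term γ → γ' = 10.19 kN/m³.
q_ult = c·N_c·s_c + q·N_q + 0.5·γ·B·N_γ·s_γ
     = 24.5 × 35.5 × 1.1 + 53.289 × 23.2 + 0.5 × 10.19 × 1.28 × 22 × 0.9
     = 956.73 + 1236.3 + 129.13 = 2322.2 kPa.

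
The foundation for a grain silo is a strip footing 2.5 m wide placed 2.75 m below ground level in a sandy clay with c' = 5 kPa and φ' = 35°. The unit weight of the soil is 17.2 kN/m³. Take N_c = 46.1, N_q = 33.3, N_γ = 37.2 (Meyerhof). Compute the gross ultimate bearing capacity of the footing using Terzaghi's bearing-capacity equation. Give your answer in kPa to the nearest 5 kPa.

q_ult ≈ 2605 kPa

Overburden at base level: q = 17.2 × 2.75 = 47.3 kPa.
Cohesion term c·N_c = 5 × 46.1 = 230.5 kPa; surcharge term q·N_q = 47.3 × 33.3 = 1575.1 kPa; self-weight term 0.5·γ·B·N_γ = 0.5 × 17.2 × 2.5 × 37.2 = 799.8 kPa.
q_ult = 230.5 + 1575.1 + 799.8 = 2605.4 kPa.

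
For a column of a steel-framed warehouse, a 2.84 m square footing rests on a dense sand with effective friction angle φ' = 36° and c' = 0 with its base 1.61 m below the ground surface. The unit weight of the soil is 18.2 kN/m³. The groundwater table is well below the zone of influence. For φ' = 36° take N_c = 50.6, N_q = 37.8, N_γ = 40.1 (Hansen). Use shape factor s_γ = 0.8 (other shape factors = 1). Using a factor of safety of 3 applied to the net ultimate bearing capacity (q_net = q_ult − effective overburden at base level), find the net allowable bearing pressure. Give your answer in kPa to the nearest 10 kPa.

q_all(net) ≈ 640 kPa

q = γ·D_f = 18.2 × 1.61 = 29.302 kPa.
q·N_q = 29.302 × 37.8 = 1107.6 kPa
0.5·γ·B·N_γ·s_γ = 0.5 × 18.2 × 2.84 × 40.1 × 0.8 = 829.08 kPa
q_ult = 1107.6 + 829.08 = 1936.7 kPa.
Net ultimate: q_net = 1936.7 − 29.302 = 1907.4 kPa.
q_all(net) = 1907.4 / 3 = 635.8 kPa.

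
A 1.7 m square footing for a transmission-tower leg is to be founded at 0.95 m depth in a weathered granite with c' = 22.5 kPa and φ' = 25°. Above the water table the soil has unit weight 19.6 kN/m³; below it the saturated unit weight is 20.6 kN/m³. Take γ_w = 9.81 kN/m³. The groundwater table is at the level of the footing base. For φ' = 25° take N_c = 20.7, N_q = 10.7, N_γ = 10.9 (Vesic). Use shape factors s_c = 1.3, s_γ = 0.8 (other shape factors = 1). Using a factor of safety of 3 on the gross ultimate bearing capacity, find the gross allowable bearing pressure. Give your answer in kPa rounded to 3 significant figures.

q = γ·D_f = 19.6 × 0.95 = 18.62 kPa.
For the ½γBN_γ term take γ' = 20.6 − 9.81 = 10.79 kN/m³ (soil below base is submerged).
c·N_c·s_c = 22.5 × 20.7 × 1.3 = 605.48 kPa
q·N_q = 18.62 × 10.7 = 199.23 kPa
0.5·γ·B·N_γ·s_γ = 0.5 × 10.79 × 1.7 × 10.9 × 0.8 = 79.975 kPa
q_ult = 605.48 + 199.23 + 79.975 = 884.68 kPa.
q_all = 884.68 / 3 = 294.89 kPa.

q_all ≈ 295 kPa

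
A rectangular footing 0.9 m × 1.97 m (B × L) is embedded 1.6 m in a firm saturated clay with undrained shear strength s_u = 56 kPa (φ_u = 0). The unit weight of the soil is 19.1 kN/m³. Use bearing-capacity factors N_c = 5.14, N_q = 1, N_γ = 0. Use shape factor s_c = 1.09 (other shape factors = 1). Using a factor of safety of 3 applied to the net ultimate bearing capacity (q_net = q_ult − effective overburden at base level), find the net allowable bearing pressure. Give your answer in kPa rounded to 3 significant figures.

q_all(net) ≈ 105 kPa

q = γ·D_f = 19.1 × 1.6 = 30.56 kPa.
c·N_c·s_c = 56 × 5.14 × 1.09 = 313.75 kPa
q·N_q = 30.56 × 1 = 30.56 kPa
q_ult = 313.75 + 30.56 = 344.31 kPa.
Net ultimate: q_net = 344.31 − 30.56 = 313.75 kPa.
q_all(net) = 313.75 / 3 = 104.58 kPa.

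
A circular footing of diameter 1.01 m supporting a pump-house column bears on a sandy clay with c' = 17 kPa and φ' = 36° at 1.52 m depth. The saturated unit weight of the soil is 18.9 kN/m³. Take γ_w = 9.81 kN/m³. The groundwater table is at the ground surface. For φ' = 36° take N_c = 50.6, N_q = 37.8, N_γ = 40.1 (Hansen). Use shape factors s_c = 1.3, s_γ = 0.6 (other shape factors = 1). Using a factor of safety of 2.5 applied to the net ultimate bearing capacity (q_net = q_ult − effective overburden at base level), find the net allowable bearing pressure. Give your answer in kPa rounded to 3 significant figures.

q_all(net) ≈ 695 kPa

Water table at ground surface, so effective unit weight γ' = 18.9 − 9.81 = 9.09 kN/m³ is used throughout; overburden q = 9.09 × 1.52 = 13.817 kPa; the same γ' applies in the ½γBN_γ term.
Cohesion term c·N_c·s_c = 17 × 50.6 × 1.3 = 1118.3 kPa; surcharge term q·N_q = 13.817 × 37.8 = 522.28 kPa; self-weight term 0.5·γ·B·N_γ·s_γ = 0.5 × 9.09 × 1.01 × 40.1 × 0.6 = 110.45 kPa.
q_ult = 1118.3 + 522.28 + 110.45 = 1751 kPa.
Net ultimate: q_net = 1751 − 13.817 = 1737.2 kPa.
q_all(net) = 1737.2 / 2.5 = 694.87 kPa.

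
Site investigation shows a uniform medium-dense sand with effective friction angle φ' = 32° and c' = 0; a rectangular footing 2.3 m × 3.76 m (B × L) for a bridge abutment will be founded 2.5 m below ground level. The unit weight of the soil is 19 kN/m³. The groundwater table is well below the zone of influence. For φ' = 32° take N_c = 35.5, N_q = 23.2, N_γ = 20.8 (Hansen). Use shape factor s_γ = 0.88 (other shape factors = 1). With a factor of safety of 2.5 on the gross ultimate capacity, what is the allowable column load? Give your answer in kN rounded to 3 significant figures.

P_all ≈ 5200 kN

Overburden at base level: q = 19 × 2.5 = 47.5 kPa.
Surcharge term q·N_q = 47.5 × 23.2 = 1102 kPa; self-weight term 0.5·γ·B·N_γ·s_γ = 0.5 × 19 × 2.3 × 20.8 × 0.88 = 399.94 kPa.
q_ult = 1102 + 399.94 = 1501.9 kPa.
Gross allowable pressure q_all = 1501.9 / 2.5 = 600.78 kPa.
Footing area = 8.648 m², so allowable column load = 600.78 × 8.648 = 5195.5 kN.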